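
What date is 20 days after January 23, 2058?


February 12, 2058

Start: January 23, 2058
Add 20 days
January 23 → February 1: 31 - 23 + 1 = 9 days (20 - 9 = 11 left)
February 1 + 11 = February 12, 2058


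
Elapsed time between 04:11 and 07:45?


3h 34m

End time in minutes: 7×60 + 45 = 465
Start time in minutes: 4×60 + 11 = 251
Difference = 465 - 251 = 214 minutes
= 3 hours 34 minutes


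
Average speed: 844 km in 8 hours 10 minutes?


Distance: 844 km
Time: 8h 10m = 490 min = 490/60 = 49/6 hours
Speed = 844 ÷ (49/6) = 844 × 6 / 49 = 5064/49 ≈ 103.3 km/h

103.3 km/h


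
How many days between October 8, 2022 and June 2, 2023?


237 days

From October 8, 2022 to June 2, 2023
Rest of October 2022: 31 - 8 = 23
Full months: November 30, December 31, January 31, February 2023 28, March 31, April 30, May 31
Days into June 2023: 2
Total = 23 + 30 + 31 + 31 + 28 + 31 + 30 + 31 + 2 = 237 days


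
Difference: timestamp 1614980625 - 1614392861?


Difference = 1614980625 - 1614392861 = 587764 seconds
In hours: 587764 / 3600 ≈ 163.3
In days: 587764 / 86400 ≈ 6.80

587764 seconds (163.3 hours / 6.80 days)


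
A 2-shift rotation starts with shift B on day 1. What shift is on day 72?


Shift A

Shifts: A, B
Start: B (index 1)
Day 72: (1 + 72 - 1) mod 2
= 72 mod 2
= 0
Index 0 → shift A


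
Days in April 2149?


30 days

Month: April (month 4)
April has 30 days


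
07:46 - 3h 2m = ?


Start: 466 minutes from midnight
Subtract: 182 minutes
Remaining: 466 - 182 = 284
Hours: 4, Minutes: 44

04:44


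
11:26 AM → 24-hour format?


11:26

Input: 11:26 AM
AM hour stays: 11


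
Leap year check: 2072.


Rules: divisible by 4 AND (not by 100 OR by 400)
2072 ÷ 4 = 518 exactly → divisible by 4
2072 ÷ 100 = 20 remainder 72 → not divisible by 100
Divisible by 4 but not by 100 → leap year

Yes


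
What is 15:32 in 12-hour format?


Hour: 15
15 - 12 = 3 → PM

3:32 PM


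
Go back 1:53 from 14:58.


Start: 898 minutes from midnight
Subtract: 113 minutes
Remaining: 898 - 113 = 785
Hours: 13, Minutes: 5

13:05


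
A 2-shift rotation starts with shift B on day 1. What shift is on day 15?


Shift B

Shifts: A, B
Start: B (index 1)
Day 15: (1 + 15 - 1) mod 2
= 15 mod 2
= 1
Index 1 → shift B


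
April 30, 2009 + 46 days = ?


Start: April 30, 2009
Add 46 days
April 30 → May 1: 30 - 30 + 1 = 1 days (46 - 1 = 45 left)
May 1 → June 1: 31 - 1 + 1 = 31 days (45 - 31 = 14 left)
June 1 + 14 = June 15, 2009

June 15, 2009


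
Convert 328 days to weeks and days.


46 weeks 6 days

Weeks: 328 ÷ 7 = 46 remainder 6


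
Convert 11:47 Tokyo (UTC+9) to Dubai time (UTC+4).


Time difference = UTC+4 - UTC+9 = -5 hours
New hour = (11 -5) mod 24
= 6 mod 24 = 6
Minutes unchanged → 06:47

06:47


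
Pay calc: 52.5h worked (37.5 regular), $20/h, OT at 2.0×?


$1350.00

Regular: 37.5h × $20 = $750.00
Overtime: 52.5 - 37.5 = 15.0h
OT pay: 15.0h × $20 × 2.0 = $600.00
Total = $750.00 + $600.00 = $1350.00


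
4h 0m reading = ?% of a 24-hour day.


Time: 240 minutes
Day: 1440 minutes
Percentage = (240/1440) × 100 ≈ 16.7%

16.7%


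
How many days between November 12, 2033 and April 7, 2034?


From November 12, 2033 to April 7, 2034
Rest of November 2033: 30 - 12 = 18
Full months: December 31, January 31, February 2034 28, March 31
Days into April 2034: 7
Total = 18 + 31 + 31 + 28 + 31 + 7 = 146 days

146 days


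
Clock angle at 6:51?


100.5°

Hour hand = 6×30 + 51×0.5 = 205.5°
Minute hand = 51×6 = 306°
Difference = |205.5 - 306| = 100.5°


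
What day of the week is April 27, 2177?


Zeller's congruence:
q=27, m=4, k=77, j=21
h = (27 + ⌊13×5/5⌋ + 77 + ⌊77/4⌋ + ⌊21/4⌋ - 2×21) mod 7
= (27 + 13 + 77 + 19 + 5 - 42) mod 7
= 99 mod 7 = 1
h=1 → Sunday

Sunday


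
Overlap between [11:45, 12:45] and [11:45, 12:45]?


Meeting A: 705-765 (in minutes from midnight)
Meeting B: 705-765
Overlap start = max(705, 705) = 705
Overlap end = min(765, 765) = 765
Overlap = max(0, 765 - 705) = 60 min

60 minutes


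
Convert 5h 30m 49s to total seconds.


19849 seconds

Hours: 5 × 3600 = 18000
Minutes: 30 × 60 = 1800
Seconds: 49
Total = 18000 + 1800 + 49 = 19849


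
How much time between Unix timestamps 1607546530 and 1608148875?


602345 seconds (167.3 hours / 6.97 days)

Difference = 1608148875 - 1607546530 = 602345 seconds
In hours: 602345 / 3600 ≈ 167.3
In days: 602345 / 86400 ≈ 6.97


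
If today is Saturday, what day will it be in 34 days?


Friday

Start: Saturday (index 5)
(5 + 34) mod 7
= 39 mod 7
= 4
Index 4 → Friday


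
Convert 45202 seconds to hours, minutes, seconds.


12h 33m 22s

Hours: 45202 ÷ 3600 = 12 remainder 2002
Minutes: 2002 ÷ 60 = 33 remainder 22
Seconds: 22


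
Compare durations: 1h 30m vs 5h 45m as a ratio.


6:23 (0.26)

Duration 1: 90 minutes
Duration 2: 345 minutes
Ratio = 90:345
GCD = 15
Simplified = 6:23
As a decimal: 6/23 ≈ 0.26


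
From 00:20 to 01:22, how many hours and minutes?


End time in minutes: 1×60 + 22 = 82
Start time in minutes: 0×60 + 20 = 20
Difference = 82 - 20 = 62 minutes
= 1 hours 2 minutes

1h 2m


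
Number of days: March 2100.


31 days

Month: March (month 3)
March has 31 days


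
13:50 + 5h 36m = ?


Start: 830 minutes from midnight
Add: 336 minutes
Total: 1166 minutes
Hours: 1166 ÷ 60 = 19 remainder 26

19:26


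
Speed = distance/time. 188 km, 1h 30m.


Distance: 188 km
Time: 1h 30m = 90 min = 90/60 = 3/2 hours
Speed = 188 ÷ (3/2) = 188 × 2 / 3 = 376/3 ≈ 125.3 km/h

125.3 km/h


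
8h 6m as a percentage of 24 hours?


Total minutes: 8×60 + 6 = 486
Day = 24×60 = 1440 minutes
Fraction = 486/1440 = 0.3375
As a percentage: 486/1440 × 100 = 33.75%

0.3375 (33.75%)


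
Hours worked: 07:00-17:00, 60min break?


Total time = (17×60+0) - (7×60+0)
= 1020 - 420 = 600 min
Minus break: 600 - 60 = 540 min
= 9h 0m

9h 0m (540 minutes)


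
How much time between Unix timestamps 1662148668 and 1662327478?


Difference = 1662327478 - 1662148668 = 178810 seconds
In hours: 178810 / 3600 ≈ 49.7
In days: 178810 / 86400 ≈ 2.07

178810 seconds (49.7 hours / 2.07 days)


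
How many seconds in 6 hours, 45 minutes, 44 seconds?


24344 seconds

Hours: 6 × 3600 = 21600
Minutes: 45 × 60 = 2700
Seconds: 44
Total = 21600 + 2700 + 44 = 24344


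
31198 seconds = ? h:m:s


8h 39m 58s

Hours: 31198 ÷ 3600 = 8 remainder 2398
Minutes: 2398 ÷ 60 = 39 remainder 58
Seconds: 58


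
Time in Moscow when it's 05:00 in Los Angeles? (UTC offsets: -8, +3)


16:00

Time difference = UTC+3 - UTC-8 = +11 hours
New hour = (5 + 11) mod 24
= 16 mod 24 = 16
Minutes unchanged → 16:00


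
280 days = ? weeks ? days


40 weeks 0 days

Weeks: 280 ÷ 7 = 40 remainder 0


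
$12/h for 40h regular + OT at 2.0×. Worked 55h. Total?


$840.00

Regular: 40h × $12 = $480.00
Overtime: 55 - 40 = 15h
OT pay: 15h × $12 × 2.0 = $360.00
Total = $480.00 + $360.00 = $840.00


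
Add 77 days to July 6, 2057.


September 21, 2057

Start: July 6, 2057
Add 77 days
July 6 → August 1: 31 - 6 + 1 = 26 days (77 - 26 = 51 left)
August 1 → September 1: 31 - 1 + 1 = 31 days (51 - 31 = 20 left)
September 1 + 20 = September 21, 2057


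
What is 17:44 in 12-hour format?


Hour: 17
17 - 12 = 5 → PM

5:44 PM


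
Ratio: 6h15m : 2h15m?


Duration 1: 375 minutes
Duration 2: 135 minutes
Ratio = 375:135
GCD = 15
Simplified = 25:9
As a decimal: 25/9 ≈ 2.78

25:9 (2.78)


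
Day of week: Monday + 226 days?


Wednesday

Start: Monday (index 0)
(0 + 226) mod 7
= 226 mod 7
= 2
Index 2 → Wednesday


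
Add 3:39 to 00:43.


Start: 43 minutes from midnight
Add: 219 minutes
Total: 262 minutes
Hours: 262 ÷ 60 = 4 remainder 22

04:22


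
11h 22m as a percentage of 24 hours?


Total minutes: 11×60 + 22 = 682
Day = 24×60 = 1440 minutes
Fraction = 682/1440 ≈ 0.4736
As a percentage: 682/1440 × 100 ≈ 47.36%

0.4736 (47.36%)


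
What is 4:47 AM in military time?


Input: 4:47 AM
AM hour stays: 4

04:47


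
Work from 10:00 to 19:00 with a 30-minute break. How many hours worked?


Total time = (19×60+0) - (10×60+0)
= 1140 - 600 = 540 min
Minus break: 540 - 30 = 510 min
= 8h 30m

8h 30m (510 minutes)


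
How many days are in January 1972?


Month: January (month 1)
January has 31 days

31 days


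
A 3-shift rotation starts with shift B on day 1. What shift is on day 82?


Shift B

Shifts: A, B, C
Start: B (index 1)
Day 82: (1 + 82 - 1) mod 3
= 82 mod 3
= 1
Index 1 → shift B


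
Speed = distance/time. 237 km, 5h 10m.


Distance: 237 km
Time: 5h 10m = 310 min = 310/60 = 31/6 hours
Speed = 237 ÷ (31/6) = 237 × 6 / 31 = 1422/31 ≈ 45.9 km/h

45.9 km/h


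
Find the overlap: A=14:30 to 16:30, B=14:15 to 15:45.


75 minutes

Meeting A: 870-990 (in minutes from midnight)
Meeting B: 855-945
Overlap start = max(870, 855) = 870
Overlap end = min(990, 945) = 945
Overlap = max(0, 945 - 870) = 75 min


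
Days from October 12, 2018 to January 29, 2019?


From October 12, 2018 to January 29, 2019
Rest of October 2018: 31 - 12 = 19
Full months: November 30, December 31
Days into January 2019: 29
Total = 19 + 30 + 31 + 29 = 109 days

109 days


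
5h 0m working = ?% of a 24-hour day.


20.8%

Time: 300 minutes
Day: 1440 minutes
Percentage = (300/1440) × 100 ≈ 20.8%


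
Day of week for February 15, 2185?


Zeller's congruence:
q=15, m=14, k=84, j=21
h = (15 + ⌊13×15/5⌋ + 84 + ⌊84/4⌋ + ⌊21/4⌋ - 2×21) mod 7
= (15 + 39 + 84 + 21 + 5 - 42) mod 7
= 122 mod 7 = 3
h=3 → Tuesday

Tuesday


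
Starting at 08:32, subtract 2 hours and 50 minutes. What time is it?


05:42

Start: 512 minutes from midnight
Subtract: 170 minutes
Remaining: 512 - 170 = 342
Hours: 5, Minutes: 42


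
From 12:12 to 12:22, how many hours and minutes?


End time in minutes: 12×60 + 22 = 742
Start time in minutes: 12×60 + 12 = 732
Difference = 742 - 732 = 10 minutes
= 0 hours 10 minutes

0h 10m


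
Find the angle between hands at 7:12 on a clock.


Hour hand = 7×30 + 12×0.5 = 216.0°
Minute hand = 12×6 = 72°
Difference = |216.0 - 72| = 144.0°

144.0°


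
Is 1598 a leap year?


No

Rules: divisible by 4 AND (not by 100 OR by 400)
1598 ÷ 4 = 399 remainder 2 → not divisible by 4
Not divisible by 4 → not a leap year


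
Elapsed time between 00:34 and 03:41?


End time in minutes: 3×60 + 41 = 221
Start time in minutes: 0×60 + 34 = 34
Difference = 221 - 34 = 187 minutes
= 3 hours 7 minutes

3h 7m


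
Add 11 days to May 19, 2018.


May 30, 2018

Start: May 19, 2018
Add 11 days
May 19 + 11 = May 30, 2018


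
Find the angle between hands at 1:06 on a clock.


3.0°

Hour hand = 1×30 + 6×0.5 = 33.0°
Minute hand = 6×6 = 36°
Difference = |33.0 - 36| = 3.0°


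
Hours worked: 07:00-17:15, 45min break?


9h 30m (570 minutes)

Total time = (17×60+15) - (7×60+0)
= 1035 - 420 = 615 min
Minus break: 615 - 45 = 570 min
= 9h 30m


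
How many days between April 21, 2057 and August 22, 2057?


From April 21, 2057 to August 22, 2057
Rest of April 2057: 30 - 21 = 9
Full months: May 31, June 30, July 31
Days into August 2057: 22
Total = 9 + 31 + 30 + 31 + 22 = 123 days

123 days


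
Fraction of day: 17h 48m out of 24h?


0.7417 (74.17%)

Total minutes: 17×60 + 48 = 1068
Day = 24×60 = 1440 minutes
Fraction = 1068/1440 ≈ 0.7417
As a percentage: 1068/1440 × 100 ≈ 74.17%


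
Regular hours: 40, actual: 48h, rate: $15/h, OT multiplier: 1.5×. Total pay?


$780.00

Regular: 40h × $15 = $600.00
Overtime: 48 - 40 = 8h
OT pay: 8h × $15 × 1.5 = $180.00
Total = $600.00 + $180.00 = $780.00


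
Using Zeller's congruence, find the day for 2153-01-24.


Wednesday

Zeller's congruence:
q=24, m=13, k=52, j=21
h = (24 + ⌊13×14/5⌋ + 52 + ⌊52/4⌋ + ⌊21/4⌋ - 2×21) mod 7
= (24 + 36 + 52 + 13 + 5 - 42) mod 7
= 88 mod 7 = 4
h=4 → Wednesday


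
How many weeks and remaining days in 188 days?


26 weeks 6 days

Weeks: 188 ÷ 7 = 26 remainder 6


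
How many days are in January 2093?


Month: January (month 1)
January has 31 days

31 days


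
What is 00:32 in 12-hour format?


12:32 AM

Hour: 0
0 → 12 AM (midnight)


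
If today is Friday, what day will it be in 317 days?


Sunday

Start: Friday (index 4)
(4 + 317) mod 7
= 321 mod 7
= 6
Index 6 → Sunday


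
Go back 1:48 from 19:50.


18:02

Start: 1190 minutes from midnight
Subtract: 108 minutes
Remaining: 1190 - 108 = 1082
Hours: 18, Minutes: 2


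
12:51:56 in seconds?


46316 seconds

Hours: 12 × 3600 = 43200
Minutes: 51 × 60 = 3060
Seconds: 56
Total = 43200 + 3060 + 56 = 46316


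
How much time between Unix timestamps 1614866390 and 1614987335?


120945 seconds (33.6 hours / 1.40 days)

Difference = 1614987335 - 1614866390 = 120945 seconds
In hours: 120945 / 3600 ≈ 33.6
In days: 120945 / 86400 ≈ 1.40


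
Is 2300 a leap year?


Rules: divisible by 4 AND (not by 100 OR by 400)
2300 ÷ 4 = 575 exactly → divisible by 4
2300 ÷ 100 = 23 exactly → divisible by 100
2300 ÷ 400 = 5 remainder 300 → not divisible by 400
Divisible by 100 but not by 400 → not a leap year

No


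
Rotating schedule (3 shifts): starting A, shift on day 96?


Shift C

Shifts: A, B, C
Start: A (index 0)
Day 96: (0 + 96 - 1) mod 3
= 95 mod 3
= 2
Index 2 → shift C


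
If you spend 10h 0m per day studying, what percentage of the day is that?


41.7%

Time: 600 minutes
Day: 1440 minutes
Percentage = (600/1440) × 100 ≈ 41.7%


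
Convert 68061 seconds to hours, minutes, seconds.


18h 54m 21s

Hours: 68061 ÷ 3600 = 18 remainder 3261
Minutes: 3261 ÷ 60 = 54 remainder 21
Seconds: 21


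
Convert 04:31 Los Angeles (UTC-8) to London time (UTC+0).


12:31

Time difference = UTC+0 - UTC-8 = +8 hours
New hour = (4 + 8) mod 24
= 12 mod 24 = 12
Minutes unchanged → 12:31


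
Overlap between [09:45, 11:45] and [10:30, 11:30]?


60 minutes

Meeting A: 585-705 (in minutes from midnight)
Meeting B: 630-690
Overlap start = max(585, 630) = 630
Overlap end = min(705, 690) = 690
Overlap = max(0, 690 - 630) = 60 min


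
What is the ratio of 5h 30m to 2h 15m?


22:9 (2.44)

Duration 1: 330 minutes
Duration 2: 135 minutes
Ratio = 330:135
GCD = 15
Simplified = 22:9
As a decimal: 22/9 ≈ 2.44


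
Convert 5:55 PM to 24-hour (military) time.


17:55

Input: 5:55 PM
PM: 5 + 12 = 17


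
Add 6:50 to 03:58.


Start: 238 minutes from midnight
Add: 410 minutes
Total: 648 minutes
Hours: 648 ÷ 60 = 10 remainder 48

10:48


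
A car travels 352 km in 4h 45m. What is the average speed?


Distance: 352 km
Time: 4h 45m = 285 min = 285/60 = 19/4 hours
Speed = 352 ÷ (19/4) = 352 × 4 / 19 = 1408/19 ≈ 74.1 km/h

74.1 km/h


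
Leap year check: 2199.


Rules: divisible by 4 AND (not by 100 OR by 400)
2199 ÷ 4 = 549 remainder 3 → not divisible by 4
Not divisible by 4 → not a leap year

No


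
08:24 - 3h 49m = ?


Start: 504 minutes from midnight
Subtract: 229 minutes
Remaining: 504 - 229 = 275
Hours: 4, Minutes: 35

04:35


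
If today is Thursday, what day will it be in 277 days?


Monday

Start: Thursday (index 3)
(3 + 277) mod 7
= 280 mod 7
= 0
Index 0 → Monday


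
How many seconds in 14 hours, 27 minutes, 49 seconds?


52069 seconds

Hours: 14 × 3600 = 50400
Minutes: 27 × 60 = 1620
Seconds: 49
Total = 50400 + 1620 + 49 = 52069


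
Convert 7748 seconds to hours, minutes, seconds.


Hours: 7748 ÷ 3600 = 2 remainder 548
Minutes: 548 ÷ 60 = 9 remainder 8
Seconds: 8

2h 9m 8s


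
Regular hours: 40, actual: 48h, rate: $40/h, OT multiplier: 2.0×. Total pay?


Regular: 40h × $40 = $1600.00
Overtime: 48 - 40 = 8h
OT pay: 8h × $40 × 2.0 = $640.00
Total = $1600.00 + $640.00 = $2240.00

$2240.00


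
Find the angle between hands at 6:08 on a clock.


136.0°

Hour hand = 6×30 + 8×0.5 = 184.0°
Minute hand = 8×6 = 48°
Difference = |184.0 - 48| = 136.0°


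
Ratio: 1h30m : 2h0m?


Duration 1: 90 minutes
Duration 2: 120 minutes
Ratio = 90:120
GCD = 30
Simplified = 3:4
As a decimal: 3/4 = 0.75

3:4 (0.75)


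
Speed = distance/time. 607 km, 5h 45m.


105.6 km/h

Distance: 607 km
Time: 5h 45m = 345 min = 345/60 = 23/4 hours
Speed = 607 ÷ (23/4) = 607 × 4 / 23 = 2428/23 ≈ 105.6 km/h


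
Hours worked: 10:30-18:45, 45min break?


Total time = (18×60+45) - (10×60+30)
= 1125 - 630 = 495 min
Minus break: 495 - 45 = 450 min
= 7h 30m

7h 30m (450 minutes)


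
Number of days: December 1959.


Month: December (month 12)
December has 31 days

31 days


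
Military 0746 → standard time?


7:46 AM

Hour: 7
7 < 12 → AM


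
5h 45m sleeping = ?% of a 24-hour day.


24.0%

Time: 345 minutes
Day: 1440 minutes
Percentage = (345/1440) × 100 ≈ 24.0%


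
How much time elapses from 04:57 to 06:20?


End time in minutes: 6×60 + 20 = 380
Start time in minutes: 4×60 + 57 = 297
Difference = 380 - 297 = 83 minutes
= 1 hours 23 minutes

1h 23m


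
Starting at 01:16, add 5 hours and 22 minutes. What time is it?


06:38

Start: 76 minutes from midnight
Add: 322 minutes
Total: 398 minutes
Hours: 398 ÷ 60 = 6 remainder 38


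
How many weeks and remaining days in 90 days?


Weeks: 90 ÷ 7 = 12 remainder 6

12 weeks 6 days


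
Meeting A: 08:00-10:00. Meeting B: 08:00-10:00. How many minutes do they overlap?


120 minutes

Meeting A: 480-600 (in minutes from midnight)
Meeting B: 480-600
Overlap start = max(480, 480) = 480
Overlap end = min(600, 600) = 600
Overlap = max(0, 600 - 480) = 120 min


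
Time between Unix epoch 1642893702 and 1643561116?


667414 seconds (185.4 hours / 7.72 days)

Difference = 1643561116 - 1642893702 = 667414 seconds
In hours: 667414 / 3600 ≈ 185.4
In days: 667414 / 86400 ≈ 7.72


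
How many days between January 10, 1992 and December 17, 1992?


From January 10, 1992 to December 17, 1992
Rest of January 1992: 31 - 10 = 21
Full months: February 1992 29, March 31, April 30, May 31, June 30, July 31, August 31, September 30, October 31, November 30
Days into December 1992: 17
Total = 21 + 29 + 31 + 30 + 31 + 30 + 31 + 31 + 30 + 31 + 30 + 17 = 342 days

342 days


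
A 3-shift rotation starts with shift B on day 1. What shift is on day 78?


Shifts: A, B, C
Start: B (index 1)
Day 78: (1 + 78 - 1) mod 3
= 78 mod 3
= 0
Index 0 → shift A

Shift A


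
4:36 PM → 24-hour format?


16:36

Input: 4:36 PM
PM: 4 + 12 = 16


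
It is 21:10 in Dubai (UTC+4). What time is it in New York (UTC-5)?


12:10

Time difference = UTC-5 - UTC+4 = -9 hours
New hour = (21 -9) mod 24
= 12 mod 24 = 12
Minutes unchanged → 12:10


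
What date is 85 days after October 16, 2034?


Start: October 16, 2034
Add 85 days
October 16 → November 1: 31 - 16 + 1 = 16 days (85 - 16 = 69 left)
November 1 → December 1: 30 - 1 + 1 = 30 days (69 - 30 = 39 left)
December 1 → January 1: 31 - 1 + 1 = 31 days (39 - 31 = 8 left)
January 1 + 8 = January 9, 2035

January 9, 2035


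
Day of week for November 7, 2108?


Wednesday

Zeller's congruence:
q=7, m=11, k=8, j=21
h = (7 + ⌊13×12/5⌋ + 8 + ⌊8/4⌋ + ⌊21/4⌋ - 2×21) mod 7
= (7 + 31 + 8 + 2 + 5 - 42) mod 7
= 11 mod 7 = 4
h=4 → Wednesday


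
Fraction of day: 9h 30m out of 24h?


0.3958 (39.58%)

Total minutes: 9×60 + 30 = 570
Day = 24×60 = 1440 minutes
Fraction = 570/1440 ≈ 0.3958
As a percentage: 570/1440 × 100 ≈ 39.58%


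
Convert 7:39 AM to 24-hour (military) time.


07:39

Input: 7:39 AM
AM hour stays: 7


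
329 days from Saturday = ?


Start: Saturday (index 5)
(5 + 329) mod 7
= 334 mod 7
= 5
Index 5 → Saturday

Saturday


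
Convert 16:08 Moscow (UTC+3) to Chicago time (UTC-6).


Time difference = UTC-6 - UTC+3 = -9 hours
New hour = (16 -9) mod 24
= 7 mod 24 = 7
Minutes unchanged → 07:08

07:08


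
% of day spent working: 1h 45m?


7.3%

Time: 105 minutes
Day: 1440 minutes
Percentage = (105/1440) × 100 ≈ 7.3%


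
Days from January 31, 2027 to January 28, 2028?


362 days

From January 31, 2027 to January 28, 2028
Rest of January 2027: 31 - 31 = 0
Full months: February 2027 28, March 31, April 30, May 31, June 30, July 31, August 31, September 30, October 31, November 30, December 31
Days into January 2028: 28
Total = 0 + 28 + 31 + 30 + 31 + 30 + 31 + 31 + 30 + 31 + 30 + 31 + 28 = 362 days


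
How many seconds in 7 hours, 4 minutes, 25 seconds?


25465 seconds

Hours: 7 × 3600 = 25200
Minutes: 4 × 60 = 240
Seconds: 25
Total = 25200 + 240 + 25 = 25465


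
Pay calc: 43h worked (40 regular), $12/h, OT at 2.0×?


Regular: 40h × $12 = $480.00
Overtime: 43 - 40 = 3h
OT pay: 3h × $12 × 2.0 = $72.00
Total = $480.00 + $72.00 = $552.00

$552.00


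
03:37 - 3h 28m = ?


Start: 217 minutes from midnight
Subtract: 208 minutes
Remaining: 217 - 208 = 9
Hours: 0, Minutes: 9

00:09


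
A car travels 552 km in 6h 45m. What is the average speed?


Distance: 552 km
Time: 6h 45m = 405 min = 405/60 = 27/4 hours
Speed = 552 ÷ (27/4) = 552 × 4 / 27 = 2208/27 ≈ 81.8 km/h

81.8 km/h


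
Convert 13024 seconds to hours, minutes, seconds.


Hours: 13024 ÷ 3600 = 3 remainder 2224
Minutes: 2224 ÷ 60 = 37 remainder 4
Seconds: 4

3h 37m 4s


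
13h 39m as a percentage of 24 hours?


Total minutes: 13×60 + 39 = 819
Day = 24×60 = 1440 minutes
Fraction = 819/1440 ≈ 0.5688
As a percentage: 819/1440 × 100 ≈ 56.88%

0.5688 (56.88%)


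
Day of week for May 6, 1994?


Zeller's congruence:
q=6, m=5, k=94, j=19
h = (6 + ⌊13×6/5⌋ + 94 + ⌊94/4⌋ + ⌊19/4⌋ - 2×19) mod 7
= (6 + 15 + 94 + 23 + 4 - 38) mod 7
= 104 mod 7 = 6
h=6 → Friday

Friday


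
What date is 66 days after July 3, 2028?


September 7, 2028

Start: July 3, 2028
Add 66 days
July 3 → August 1: 31 - 3 + 1 = 29 days (66 - 29 = 37 left)
August 1 → September 1: 31 - 1 + 1 = 31 days (37 - 31 = 6 left)
September 1 + 6 = September 7, 2028


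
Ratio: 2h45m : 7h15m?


Duration 1: 165 minutes
Duration 2: 435 minutes
Ratio = 165:435
GCD = 15
Simplified = 11:29
As a decimal: 11/29 ≈ 0.38

11:29 (0.38)


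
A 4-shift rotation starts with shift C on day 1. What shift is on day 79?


Shifts: A, B, C, D
Start: C (index 2)
Day 79: (2 + 79 - 1) mod 4
= 80 mod 4
= 0
Index 0 → shift A

Shift A


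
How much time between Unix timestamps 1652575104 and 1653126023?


Difference = 1653126023 - 1652575104 = 550919 seconds
In hours: 550919 / 3600 ≈ 153.0
In days: 550919 / 86400 ≈ 6.38

550919 seconds (153.0 hours / 6.38 days)


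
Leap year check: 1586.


Rules: divisible by 4 AND (not by 100 OR by 400)
1586 ÷ 4 = 396 remainder 2 → not divisible by 4
Not divisible by 4 → not a leap year

No


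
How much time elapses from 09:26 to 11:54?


End time in minutes: 11×60 + 54 = 714
Start time in minutes: 9×60 + 26 = 566
Difference = 714 - 566 = 148 minutes
= 2 hours 28 minutes

2h 28m


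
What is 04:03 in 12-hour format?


Hour: 4
4 < 12 → AM

4:03 AM


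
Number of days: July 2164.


Month: July (month 7)
July has 31 days

31 days


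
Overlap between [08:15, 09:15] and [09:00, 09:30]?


Meeting A: 495-555 (in minutes from midnight)
Meeting B: 540-570
Overlap start = max(495, 540) = 540
Overlap end = min(555, 570) = 555
Overlap = max(0, 555 - 540) = 15 min

15 minutes


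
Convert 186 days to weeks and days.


Weeks: 186 ÷ 7 = 26 remainder 4

26 weeks 4 days


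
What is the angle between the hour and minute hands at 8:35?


47.5°

Hour hand = 8×30 + 35×0.5 = 257.5°
Minute hand = 35×6 = 210°
Difference = |257.5 - 210| = 47.5°


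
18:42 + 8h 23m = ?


Start: 1122 minutes from midnight
Add: 503 minutes
Total: 1625 minutes
Hours: 1625 ÷ 60 = 27 remainder 5
27 ≥ 24 → 27 - 24 = 3 (next day)

03:05 (next day)


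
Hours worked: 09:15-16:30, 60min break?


Total time = (16×60+30) - (9×60+15)
= 990 - 555 = 435 min
Minus break: 435 - 60 = 375 min
= 6h 15m

6h 15m (375 minutes)


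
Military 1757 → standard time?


5:57 PM

Hour: 17
17 - 12 = 5 → PM


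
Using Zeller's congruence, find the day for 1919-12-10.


Zeller's congruence:
q=10, m=12, k=19, j=19
h = (10 + ⌊13×13/5⌋ + 19 + ⌊19/4⌋ + ⌊19/4⌋ - 2×19) mod 7
= (10 + 33 + 19 + 4 + 4 - 38) mod 7
= 32 mod 7 = 4
h=4 → Wednesday

Wednesday


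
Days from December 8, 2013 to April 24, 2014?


From December 8, 2013 to April 24, 2014
Rest of December 2013: 31 - 8 = 23
Full months: January 31, February 2014 28, March 31
Days into April 2014: 24
Total = 23 + 31 + 28 + 31 + 24 = 137 days

137 days


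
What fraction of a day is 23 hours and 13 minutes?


0.9674 (96.74%)

Total minutes: 23×60 + 13 = 1393
Day = 24×60 = 1440 minutes
Fraction = 1393/1440 ≈ 0.9674
As a percentage: 1393/1440 × 100 ≈ 96.74%


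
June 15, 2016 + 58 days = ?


August 12, 2016

Start: June 15, 2016
Add 58 days
June 15 → July 1: 30 - 15 + 1 = 16 days (58 - 16 = 42 left)
July 1 → August 1: 31 - 1 + 1 = 31 days (42 - 31 = 11 left)
August 1 + 11 = August 12, 2016


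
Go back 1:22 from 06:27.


Start: 387 minutes from midnight
Subtract: 82 minutes
Remaining: 387 - 82 = 305
Hours: 5, Minutes: 5

05:05


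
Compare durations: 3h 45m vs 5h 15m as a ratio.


5:7 (0.71)

Duration 1: 225 minutes
Duration 2: 315 minutes
Ratio = 225:315
GCD = 45
Simplified = 5:7
As a decimal: 5/7 ≈ 0.71


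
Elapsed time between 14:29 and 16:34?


2h 5m

End time in minutes: 16×60 + 34 = 994
Start time in minutes: 14×60 + 29 = 869
Difference = 994 - 869 = 125 minutes
= 2 hours 5 minutes


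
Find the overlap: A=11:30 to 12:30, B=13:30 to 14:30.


0 minutes

Meeting A: 690-750 (in minutes from midnight)
Meeting B: 810-870
Overlap start = max(690, 810) = 810
Overlap end = min(750, 870) = 750
Overlap = max(0, 750 - 810) = 0 min


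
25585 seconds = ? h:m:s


7h 6m 25s

Hours: 25585 ÷ 3600 = 7 remainder 385
Minutes: 385 ÷ 60 = 6 remainder 25
Seconds: 25


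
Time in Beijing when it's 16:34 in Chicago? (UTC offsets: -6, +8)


Time difference = UTC+8 - UTC-6 = +14 hours
New hour = (16 + 14) mod 24
= 30 mod 24 = 6
Minutes unchanged → 06:34; 30 ≥ 24 → next day

06:34 (next day)


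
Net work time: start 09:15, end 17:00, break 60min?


6h 45m (405 minutes)

Total time = (17×60+0) - (9×60+15)
= 1020 - 555 = 465 min
Minus break: 465 - 60 = 405 min
= 6h 45m


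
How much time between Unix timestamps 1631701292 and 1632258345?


Difference = 1632258345 - 1631701292 = 557053 seconds
In hours: 557053 / 3600 ≈ 154.7
In days: 557053 / 86400 ≈ 6.45

557053 seconds (154.7 hours / 6.45 days)


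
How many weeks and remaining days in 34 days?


Weeks: 34 ÷ 7 = 4 remainder 6

4 weeks 6 days


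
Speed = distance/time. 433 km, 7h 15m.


Distance: 433 km
Time: 7h 15m = 435 min = 435/60 = 29/4 hours
Speed = 433 ÷ (29/4) = 433 × 4 / 29 = 1732/29 ≈ 59.7 km/h

59.7 km/h


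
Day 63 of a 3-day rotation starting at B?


Shift A

Shifts: A, B, C
Start: B (index 1)
Day 63: (1 + 63 - 1) mod 3
= 63 mod 3
= 0
Index 0 → shift A


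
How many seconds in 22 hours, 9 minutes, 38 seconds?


Hours: 22 × 3600 = 79200
Minutes: 9 × 60 = 540
Seconds: 38
Total = 79200 + 540 + 38 = 79778

79778 seconds


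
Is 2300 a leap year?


Rules: divisible by 4 AND (not by 100 OR by 400)
2300 ÷ 4 = 575 exactly → divisible by 4
2300 ÷ 100 = 23 exactly → divisible by 100
2300 ÷ 400 = 5 remainder 300 → not divisible by 400
Divisible by 100 but not by 400 → not a leap year

No


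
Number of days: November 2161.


Month: November (month 11)
November has 30 days

30 days


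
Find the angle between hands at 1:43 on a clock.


Hour hand = 1×30 + 43×0.5 = 51.5°
Minute hand = 43×6 = 258°
Difference = |51.5 - 258| = 206.5°
Since > 180°: 360 - 206.5 = 153.5°

153.5°


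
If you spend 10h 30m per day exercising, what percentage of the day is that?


43.8%

Time: 630 minutes
Day: 1440 minutes
Percentage = (630/1440) × 100 ≈ 43.8%


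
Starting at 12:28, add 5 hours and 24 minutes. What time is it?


17:52

Start: 748 minutes from midnight
Add: 324 minutes
Total: 1072 minutes
Hours: 1072 ÷ 60 = 17 remainder 52


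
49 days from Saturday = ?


Start: Saturday (index 5)
(5 + 49) mod 7
= 54 mod 7
= 5
Index 5 → Saturday

Saturday


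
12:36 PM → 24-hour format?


12:36

Input: 12:36 PM
12 PM → 12 (noon)


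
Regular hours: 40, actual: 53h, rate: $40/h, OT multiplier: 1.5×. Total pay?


$2380.00

Regular: 40h × $40 = $1600.00
Overtime: 53 - 40 = 13h
OT pay: 13h × $40 × 1.5 = $780.00
Total = $1600.00 + $780.00 = $2380.00


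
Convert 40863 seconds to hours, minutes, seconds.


11h 21m 3s

Hours: 40863 ÷ 3600 = 11 remainder 1263
Minutes: 1263 ÷ 60 = 21 remainder 3
Seconds: 3


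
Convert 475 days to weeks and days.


Weeks: 475 ÷ 7 = 67 remainder 6

67 weeks 6 days


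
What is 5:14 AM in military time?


05:14

Input: 5:14 AM
AM hour stays: 5


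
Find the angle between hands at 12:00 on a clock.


0.0°

Hour hand (12 ≡ 0 on the dial): 0×30 + 0×0.5 = 0.0°
Minute hand = 0×6 = 0°
Difference = |0.0 - 0| = 0.0°


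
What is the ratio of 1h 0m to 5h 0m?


1:5 (0.20)

Duration 1: 60 minutes
Duration 2: 300 minutes
Ratio = 60:300
GCD = 60
Simplified = 1:5
As a decimal: 1/5 = 0.20


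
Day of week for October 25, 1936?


Zeller's congruence:
q=25, m=10, k=36, j=19
h = (25 + ⌊13×11/5⌋ + 36 + ⌊36/4⌋ + ⌊19/4⌋ - 2×19) mod 7
= (25 + 28 + 36 + 9 + 4 - 38) mod 7
= 64 mod 7 = 1
h=1 → Sunday

Sunday


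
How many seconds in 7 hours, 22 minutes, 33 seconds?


26553 seconds

Hours: 7 × 3600 = 25200
Minutes: 22 × 60 = 1320
Seconds: 33
Total = 25200 + 1320 + 33 = 26553


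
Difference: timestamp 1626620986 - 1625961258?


Difference = 1626620986 - 1625961258 = 659728 seconds
In hours: 659728 / 3600 ≈ 183.3
In days: 659728 / 86400 ≈ 7.64

659728 seconds (183.3 hours / 7.64 days)


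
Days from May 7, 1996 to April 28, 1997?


From May 7, 1996 to April 28, 1997
Rest of May 1996: 31 - 7 = 24
Full months: June 30, July 31, August 31, September 30, October 31, November 30, December 31, January 31, February 1997 28, March 31
Days into April 1997: 28
Total = 24 + 30 + 31 + 31 + 30 + 31 + 30 + 31 + 31 + 28 + 31 + 28 = 356 days

356 days


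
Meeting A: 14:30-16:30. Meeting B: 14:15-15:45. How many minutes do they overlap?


75 minutes

Meeting A: 870-990 (in minutes from midnight)
Meeting B: 855-945
Overlap start = max(870, 855) = 870
Overlap end = min(990, 945) = 945
Overlap = max(0, 945 - 870) = 75 min


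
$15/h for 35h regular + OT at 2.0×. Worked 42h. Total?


$735.00

Regular: 35h × $15 = $525.00
Overtime: 42 - 35 = 7h
OT pay: 7h × $15 × 2.0 = $210.00
Total = $525.00 + $210.00 = $735.00


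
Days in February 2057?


28 days

Month: February (month 2)
February: 28 or 29 (leap year)
2057 leap year? No


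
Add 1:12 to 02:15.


Start: 135 minutes from midnight
Add: 72 minutes
Total: 207 minutes
Hours: 207 ÷ 60 = 3 remainder 27

03:27


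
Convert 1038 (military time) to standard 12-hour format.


Hour: 10
10 < 12 → AM

10:38 AM


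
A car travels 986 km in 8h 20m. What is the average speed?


Distance: 986 km
Time: 8h 20m = 500 min = 500/60 = 25/3 hours
Speed = 986 ÷ (25/3) = 986 × 3 / 25 = 2958/25 ≈ 118.3 km/h

118.3 km/h


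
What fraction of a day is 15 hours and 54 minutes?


0.6625 (66.25%)

Total minutes: 15×60 + 54 = 954
Day = 24×60 = 1440 minutes
Fraction = 954/1440 = 0.6625
As a percentage: 954/1440 × 100 = 66.25%


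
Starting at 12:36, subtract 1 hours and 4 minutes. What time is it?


Start: 756 minutes from midnight
Subtract: 64 minutes
Remaining: 756 - 64 = 692
Hours: 11, Minutes: 32

11:32


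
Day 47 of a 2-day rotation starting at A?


Shifts: A, B
Start: A (index 0)
Day 47: (0 + 47 - 1) mod 2
= 46 mod 2
= 0
Index 0 → shift A

Shift A


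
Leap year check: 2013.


Rules: divisible by 4 AND (not by 100 OR by 400)
2013 ÷ 4 = 503 remainder 1 → not divisible by 4
Not divisible by 4 → not a leap year

No


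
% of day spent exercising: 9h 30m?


Time: 570 minutes
Day: 1440 minutes
Percentage = (570/1440) × 100 ≈ 39.6%

39.6%


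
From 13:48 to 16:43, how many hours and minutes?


2h 55m

End time in minutes: 16×60 + 43 = 1003
Start time in minutes: 13×60 + 48 = 828
Difference = 1003 - 828 = 175 minutes
= 2 hours 55 minutes


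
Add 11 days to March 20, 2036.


March 31, 2036

Start: March 20, 2036
Add 11 days
March 20 + 11 = March 31, 2036


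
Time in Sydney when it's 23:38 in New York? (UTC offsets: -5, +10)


14:38 (next day)

Time difference = UTC+10 - UTC-5 = +15 hours
New hour = (23 + 15) mod 24
= 38 mod 24 = 14
Minutes unchanged → 14:38; 38 ≥ 24 → next day


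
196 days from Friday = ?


Start: Friday (index 4)
(4 + 196) mod 7
= 200 mod 7
= 4
Index 4 → Friday

Friday


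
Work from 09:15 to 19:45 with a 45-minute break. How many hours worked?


9h 45m (585 minutes)

Total time = (19×60+45) - (9×60+15)
= 1185 - 555 = 630 min
Minus break: 630 - 45 = 585 min
= 9h 45m


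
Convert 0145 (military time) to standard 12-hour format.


1:45 AM

Hour: 1
1 < 12 → AM


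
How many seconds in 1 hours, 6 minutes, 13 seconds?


3973 seconds

Hours: 1 × 3600 = 3600
Minutes: 6 × 60 = 360
Seconds: 13
Total = 3600 + 360 + 13 = 3973


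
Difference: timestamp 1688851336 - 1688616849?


Difference = 1688851336 - 1688616849 = 234487 seconds
In hours: 234487 / 3600 ≈ 65.1
In days: 234487 / 86400 ≈ 2.71

234487 seconds (65.1 hours / 2.71 days)


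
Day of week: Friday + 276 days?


Monday

Start: Friday (index 4)
(4 + 276) mod 7
= 280 mod 7
= 0
Index 0 → Monday


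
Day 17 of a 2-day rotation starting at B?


Shift B

Shifts: A, B
Start: B (index 1)
Day 17: (1 + 17 - 1) mod 2
= 17 mod 2
= 1
Index 1 → shift B


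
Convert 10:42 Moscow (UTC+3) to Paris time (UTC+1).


08:42

Time difference = UTC+1 - UTC+3 = -2 hours
New hour = (10 -2) mod 24
= 8 mod 24 = 8
Minutes unchanged → 08:42


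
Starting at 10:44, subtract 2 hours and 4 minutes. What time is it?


Start: 644 minutes from midnight
Subtract: 124 minutes
Remaining: 644 - 124 = 520
Hours: 8, Minutes: 40

08:40


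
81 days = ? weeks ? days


11 weeks 4 days

Weeks: 81 ÷ 7 = 11 remainder 4


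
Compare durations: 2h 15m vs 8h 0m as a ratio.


9:32 (0.28)

Duration 1: 135 minutes
Duration 2: 480 minutes
Ratio = 135:480
GCD = 15
Simplified = 9:32
As a decimal: 9/32 ≈ 0.28


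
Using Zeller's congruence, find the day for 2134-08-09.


Monday

Zeller's congruence:
q=9, m=8, k=34, j=21
h = (9 + ⌊13×9/5⌋ + 34 + ⌊34/4⌋ + ⌊21/4⌋ - 2×21) mod 7
= (9 + 23 + 34 + 8 + 5 - 42) mod 7
= 37 mod 7 = 2
h=2 → Monday


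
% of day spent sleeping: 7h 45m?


32.3%

Time: 465 minutes
Day: 1440 minutes
Percentage = (465/1440) × 100 ≈ 32.3%


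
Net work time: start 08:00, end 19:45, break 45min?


Total time = (19×60+45) - (8×60+0)
= 1185 - 480 = 705 min
Minus break: 705 - 45 = 660 min
= 11h 0m

11h 0m (660 minutes)


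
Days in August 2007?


Month: August (month 8)
August has 31 days

31 days


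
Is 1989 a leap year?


Rules: divisible by 4 AND (not by 100 OR by 400)
1989 ÷ 4 = 497 remainder 1 → not divisible by 4
Not divisible by 4 → not a leap year

No


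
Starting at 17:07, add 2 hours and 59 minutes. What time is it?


Start: 1027 minutes from midnight
Add: 179 minutes
Total: 1206 minutes
Hours: 1206 ÷ 60 = 20 remainder 6

20:06


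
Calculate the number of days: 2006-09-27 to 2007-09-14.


From September 27, 2006 to September 14, 2007
Rest of September 2006: 30 - 27 = 3
Full months: October 31, November 30, December 31, January 31, February 2007 28, March 31, April 30, May 31, June 30, July 31, August 31
Days into September 2007: 14
Total = 3 + 31 + 30 + 31 + 31 + 28 + 31 + 30 + 31 + 30 + 31 + 31 + 14 = 352 days

352 days


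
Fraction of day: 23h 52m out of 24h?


0.9944 (99.44%)

Total minutes: 23×60 + 52 = 1432
Day = 24×60 = 1440 minutes
Fraction = 1432/1440 ≈ 0.9944
As a percentage: 1432/1440 × 100 ≈ 99.44%


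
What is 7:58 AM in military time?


07:58

Input: 7:58 AM
AM hour stays: 7


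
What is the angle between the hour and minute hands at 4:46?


133.0°

Hour hand = 4×30 + 46×0.5 = 143.0°
Minute hand = 46×6 = 276°
Difference = |143.0 - 276| = 133.0°


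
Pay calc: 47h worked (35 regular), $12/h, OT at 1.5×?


Regular: 35h × $12 = $420.00
Overtime: 47 - 35 = 12h
OT pay: 12h × $12 × 1.5 = $216.00
Total = $420.00 + $216.00 = $636.00

$636.00


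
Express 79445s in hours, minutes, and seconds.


22h 4m 5s

Hours: 79445 ÷ 3600 = 22 remainder 245
Minutes: 245 ÷ 60 = 4 remainder 5
Seconds: 5


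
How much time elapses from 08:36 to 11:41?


End time in minutes: 11×60 + 41 = 701
Start time in minutes: 8×60 + 36 = 516
Difference = 701 - 516 = 185 minutes
= 3 hours 5 minutes

3h 5m


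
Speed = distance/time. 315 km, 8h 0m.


Distance: 315 km
Time: 8 hours
Speed = 315 / 8 ≈ 39.4 km/h

39.4 km/h


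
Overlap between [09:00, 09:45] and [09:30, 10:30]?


15 minutes

Meeting A: 540-585 (in minutes from midnight)
Meeting B: 570-630
Overlap start = max(540, 570) = 570
Overlap end = min(585, 630) = 585
Overlap = max(0, 585 - 570) = 15 min


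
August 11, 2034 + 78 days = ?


October 28, 2034

Start: August 11, 2034
Add 78 days
August 11 → September 1: 31 - 11 + 1 = 21 days (78 - 21 = 57 left)
September 1 → October 1: 30 - 1 + 1 = 30 days (57 - 30 = 27 left)
October 1 + 27 = October 28, 2034


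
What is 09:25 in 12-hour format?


Hour: 9
9 < 12 → AM

9:25 AM


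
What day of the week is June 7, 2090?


Zeller's congruence:
q=7, m=6, k=90, j=20
h = (7 + ⌊13×7/5⌋ + 90 + ⌊90/4⌋ + ⌊20/4⌋ - 2×20) mod 7
= (7 + 18 + 90 + 22 + 5 - 40) mod 7
= 102 mod 7 = 4
h=4 → Wednesday

Wednesday


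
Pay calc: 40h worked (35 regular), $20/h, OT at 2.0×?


$900.00

Regular: 35h × $20 = $700.00
Overtime: 40 - 35 = 5h
OT pay: 5h × $20 × 2.0 = $200.00
Total = $700.00 + $200.00 = $900.00


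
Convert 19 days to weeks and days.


2 weeks 5 days

Weeks: 19 ÷ 7 = 2 remainder 5


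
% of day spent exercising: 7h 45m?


32.3%

Time: 465 minutes
Day: 1440 minutes
Percentage = (465/1440) × 100 ≈ 32.3%


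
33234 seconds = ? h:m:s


9h 13m 54s

Hours: 33234 ÷ 3600 = 9 remainder 834
Minutes: 834 ÷ 60 = 13 remainder 54
Seconds: 54


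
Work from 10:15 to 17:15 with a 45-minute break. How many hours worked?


6h 15m (375 minutes)

Total time = (17×60+15) - (10×60+15)
= 1035 - 615 = 420 min
Minus break: 420 - 45 = 375 min
= 6h 15m


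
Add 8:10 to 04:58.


13:08

Start: 298 minutes from midnight
Add: 490 minutes
Total: 788 minutes
Hours: 788 ÷ 60 = 13 remainder 8


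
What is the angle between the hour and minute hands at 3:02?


Hour hand = 3×30 + 2×0.5 = 91.0°
Minute hand = 2×6 = 12°
Difference = |91.0 - 12| = 79.0°

79.0°


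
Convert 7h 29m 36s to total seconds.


26976 seconds

Hours: 7 × 3600 = 25200
Minutes: 29 × 60 = 1740
Seconds: 36
Total = 25200 + 1740 + 36 = 26976
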